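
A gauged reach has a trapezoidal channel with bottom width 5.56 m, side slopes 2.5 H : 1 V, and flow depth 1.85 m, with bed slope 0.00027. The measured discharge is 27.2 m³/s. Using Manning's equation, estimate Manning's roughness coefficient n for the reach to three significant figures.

0.0130

A = (b + z·y)·y = (5.56 + 2.5×1.85)×1.85 = 18.84 m²
P = b + 2y√(1+z²) = 5.56 + 2×1.85×√(1+2.5²) = 15.52 m
R = A/P = 18.84/15.52 = 1.214 m
n = (1/Q)·A·R^(2/3)·S^(1/2) = (1/27.2) × 18.84 × 1.138 × 0.01643 = 0.01295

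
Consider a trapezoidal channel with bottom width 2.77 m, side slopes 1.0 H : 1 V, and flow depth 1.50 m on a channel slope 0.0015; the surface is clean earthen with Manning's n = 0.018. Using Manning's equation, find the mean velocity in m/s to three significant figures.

2.03 m/s

A = (b + z·y)·y = (2.77 + 1.0×1.50)×1.50 = 6.405 m²
P = b + 2y√(1+z²) = 2.77 + 2×1.50×√(1+1.0²) = 7.013 m
R = A/P = 6.405/7.013 = 0.9134 m
Q = (1/n)·A·R^(2/3)·S^(1/2) = (1/0.018) × 6.405 × 0.9134^(2/3) × 0.0015^(1/2) = 12.97 m³/s
V = Q/A = 12.97/6.405 = 2.025 m/s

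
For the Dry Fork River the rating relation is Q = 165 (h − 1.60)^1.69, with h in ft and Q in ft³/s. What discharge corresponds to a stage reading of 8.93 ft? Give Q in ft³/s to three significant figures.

Q = 165 × (8.93 − 1.60)^1.69 = 165 × 7.33^1.69 = 4781 ft³/s

4780 ft³/s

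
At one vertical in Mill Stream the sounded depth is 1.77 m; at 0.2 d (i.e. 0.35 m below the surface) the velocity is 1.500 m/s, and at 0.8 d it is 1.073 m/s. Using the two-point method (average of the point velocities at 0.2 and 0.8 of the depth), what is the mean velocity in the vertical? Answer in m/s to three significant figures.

v̄ = (1.500 + 1.073) / 2 = 1.287 m/s

1.29 m/s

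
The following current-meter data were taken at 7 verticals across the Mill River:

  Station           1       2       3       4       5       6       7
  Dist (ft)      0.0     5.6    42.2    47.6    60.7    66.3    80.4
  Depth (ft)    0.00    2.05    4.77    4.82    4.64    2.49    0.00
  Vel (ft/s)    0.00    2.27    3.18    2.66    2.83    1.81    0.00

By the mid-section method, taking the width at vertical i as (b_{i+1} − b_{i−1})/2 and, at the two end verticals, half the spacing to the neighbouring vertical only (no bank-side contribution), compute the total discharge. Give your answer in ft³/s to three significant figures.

702 ft³/s

w_2 = (42.2 − 0.0)/2 = 21.1 ft; q_2 = 2.27 × 2.05 × 21.1 = 98.19 ft³/s
w_3 = (47.6 − 5.6)/2 = 21 ft; q_3 = 3.18 × 4.77 × 21 = 318.5 ft³/s
w_4 = (60.7 − 42.2)/2 = 9.25 ft; q_4 = 2.66 × 4.82 × 9.25 = 118.6 ft³/s
w_5 = (66.3 − 47.6)/2 = 9.35 ft; q_5 = 2.83 × 4.64 × 9.35 = 122.8 ft³/s
w_6 = (80.4 − 60.7)/2 = 9.85 ft; q_6 = 1.81 × 2.49 × 9.85 = 44.39 ft³/s
Stations 1, 7 contribute zero (depth or velocity is 0).
Q = Σ qᵢ = 702.5 ft³/s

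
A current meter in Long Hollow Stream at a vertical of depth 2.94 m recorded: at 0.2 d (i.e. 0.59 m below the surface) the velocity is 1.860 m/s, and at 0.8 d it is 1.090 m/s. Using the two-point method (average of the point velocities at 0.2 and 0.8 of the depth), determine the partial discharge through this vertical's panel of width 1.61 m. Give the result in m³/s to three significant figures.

6.98 m³/s

v̄ = (1.860 + 1.090) / 2 = 1.475 m/s
q = v̄ × d × w = 1.475 × 2.94 × 1.61 = 6.982 m³/s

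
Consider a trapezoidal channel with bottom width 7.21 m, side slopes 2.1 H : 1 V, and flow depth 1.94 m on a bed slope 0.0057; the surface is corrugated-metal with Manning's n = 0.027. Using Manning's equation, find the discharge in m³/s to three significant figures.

74.7 m³/s

A = (b + z·y)·y = (7.21 + 2.1×1.94)×1.94 = 21.89 m²
P = b + 2y√(1+z²) = 7.21 + 2×1.94×√(1+2.1²) = 16.23 m
R = A/P = 21.89/16.23 = 1.348 m
Q = (1/n)·A·R^(2/3)·S^(1/2) = (1/0.027) × 21.89 × 1.348^(2/3) × 0.0057^(1/2) = 74.71 m³/s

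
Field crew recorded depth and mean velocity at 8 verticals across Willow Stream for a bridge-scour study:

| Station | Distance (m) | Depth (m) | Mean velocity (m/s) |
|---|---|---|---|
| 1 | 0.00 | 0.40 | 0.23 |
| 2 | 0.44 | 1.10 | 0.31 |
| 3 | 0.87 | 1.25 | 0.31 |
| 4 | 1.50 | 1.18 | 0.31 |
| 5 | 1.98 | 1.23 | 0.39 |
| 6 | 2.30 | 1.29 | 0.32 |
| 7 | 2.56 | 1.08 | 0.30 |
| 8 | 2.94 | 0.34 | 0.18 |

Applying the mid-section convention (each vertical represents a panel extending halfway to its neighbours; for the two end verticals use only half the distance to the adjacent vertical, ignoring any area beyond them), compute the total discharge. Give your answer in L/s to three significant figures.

1000 L/s

w_1 = (0.44 − 0.00)/2 = 0.22 m; q_1 = 0.23 × 0.40 × 0.22 = 0.02024 m³/s
w_2 = (0.87 − 0.00)/2 = 0.435 m; q_2 = 0.31 × 1.10 × 0.435 = 0.1483 m³/s
w_3 = (1.50 − 0.44)/2 = 0.53 m; q_3 = 0.31 × 1.25 × 0.53 = 0.2054 m³/s
w_4 = (1.98 − 0.87)/2 = 0.555 m; q_4 = 0.31 × 1.18 × 0.555 = 0.2030 m³/s
w_5 = (2.30 − 1.50)/2 = 0.4 m; q_5 = 0.39 × 1.23 × 0.4 = 0.1919 m³/s
w_6 = (2.56 − 1.98)/2 = 0.29 m; q_6 = 0.32 × 1.29 × 0.29 = 0.1197 m³/s
w_7 = (2.94 − 2.30)/2 = 0.32 m; q_7 = 0.30 × 1.08 × 0.32 = 0.1037 m³/s
w_8 = (2.94 − 2.56)/2 = 0.19 m; q_8 = 0.18 × 0.34 × 0.19 = 0.01163 m³/s
Q = Σ qᵢ = 1.004 m³/s
= 1.004 × 1000 = 1004 L/s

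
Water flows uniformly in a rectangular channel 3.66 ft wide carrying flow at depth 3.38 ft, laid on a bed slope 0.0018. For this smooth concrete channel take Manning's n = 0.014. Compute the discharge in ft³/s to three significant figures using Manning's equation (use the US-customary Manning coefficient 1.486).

62.5 ft³/s

A = b·y = 3.66 × 3.38 = 12.37 ft²
P = b + 2y = 3.66 + 2×3.38 = 10.42 ft
R = A/P = 12.37/10.42 = 1.187 ft
Q = (1.486/n)·A·R^(2/3)·S^(1/2) = (1.486/0.014) × 12.37 × 1.187^(2/3) × 0.0018^(1/2) = 62.46 ft³/s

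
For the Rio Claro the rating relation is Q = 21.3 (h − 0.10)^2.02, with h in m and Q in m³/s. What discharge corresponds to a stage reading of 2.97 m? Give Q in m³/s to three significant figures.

Q = 21.3 × (2.97 − 0.10)^2.02 = 21.3 × 2.87^2.02 = 179.2 m³/s

179 m³/s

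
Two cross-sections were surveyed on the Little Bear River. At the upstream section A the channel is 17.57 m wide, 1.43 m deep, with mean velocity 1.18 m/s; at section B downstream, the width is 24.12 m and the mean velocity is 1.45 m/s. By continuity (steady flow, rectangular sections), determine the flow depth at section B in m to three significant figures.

Q = A₁V₁ = (17.57×1.43) × 1.18 = 29.65 m³/s
d₂ = Q/(b₂ V₂) = 29.65/(24.12×1.45) = 0.8477 m

0.848 m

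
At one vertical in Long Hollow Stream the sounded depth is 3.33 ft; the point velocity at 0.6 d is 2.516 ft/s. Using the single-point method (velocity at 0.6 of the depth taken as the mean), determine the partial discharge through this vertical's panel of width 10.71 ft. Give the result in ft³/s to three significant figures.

v̄ = v₀.₆ = 2.516 ft/s
q = v̄ × d × w = 2.516 × 3.33 × 10.71 = 89.73 ft³/s

89.7 ft³/s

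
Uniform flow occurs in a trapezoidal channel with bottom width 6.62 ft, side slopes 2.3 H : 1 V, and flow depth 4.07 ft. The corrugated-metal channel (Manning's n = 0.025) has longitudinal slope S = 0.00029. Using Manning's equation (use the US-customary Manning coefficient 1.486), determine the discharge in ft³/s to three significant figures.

A = (b + z·y)·y = (6.62 + 2.3×4.07)×4.07 = 65.04 ft²
P = b + 2y√(1+z²) = 6.62 + 2×4.07×√(1+2.3²) = 27.04 ft
R = A/P = 65.04/27.04 = 2.406 ft
Q = (1.486/n)·A·R^(2/3)·S^(1/2) = (1.486/0.025) × 65.04 × 2.406^(2/3) × 0.00029^(1/2) = 118.2 ft³/s

118 ft³/s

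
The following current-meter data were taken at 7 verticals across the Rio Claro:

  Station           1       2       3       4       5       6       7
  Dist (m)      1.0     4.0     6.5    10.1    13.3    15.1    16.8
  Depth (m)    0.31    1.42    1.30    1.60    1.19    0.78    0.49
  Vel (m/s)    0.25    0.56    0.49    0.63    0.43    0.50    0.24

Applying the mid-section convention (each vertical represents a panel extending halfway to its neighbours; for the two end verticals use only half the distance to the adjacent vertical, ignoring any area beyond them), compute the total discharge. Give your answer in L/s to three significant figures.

w_1 = (4.0 − 1.0)/2 = 1.5 m; q_1 = 0.25 × 0.31 × 1.5 = 0.1163 m³/s
w_2 = (6.5 − 1.0)/2 = 2.75 m; q_2 = 0.56 × 1.42 × 2.75 = 2.187 m³/s
w_3 = (10.1 − 4.0)/2 = 3.05 m; q_3 = 0.49 × 1.30 × 3.05 = 1.943 m³/s
w_4 = (13.3 − 6.5)/2 = 3.4 m; q_4 = 0.63 × 1.60 × 3.4 = 3.427 m³/s
w_5 = (15.1 − 10.1)/2 = 2.5 m; q_5 = 0.43 × 1.19 × 2.5 = 1.279 m³/s
w_6 = (16.8 − 13.3)/2 = 1.75 m; q_6 = 0.50 × 0.78 × 1.75 = 0.6825 m³/s
w_7 = (16.8 − 15.1)/2 = 0.85 m; q_7 = 0.24 × 0.49 × 0.85 = 0.09996 m³/s
Q = Σ qᵢ = 9.735 m³/s
= 9.735 × 1000 = 9735 L/s

9730 L/s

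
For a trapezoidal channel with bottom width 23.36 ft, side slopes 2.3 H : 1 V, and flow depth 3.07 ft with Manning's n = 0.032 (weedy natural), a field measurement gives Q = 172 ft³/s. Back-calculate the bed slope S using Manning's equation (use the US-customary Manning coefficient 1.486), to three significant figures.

A = (b + z·y)·y = (23.36 + 2.3×3.07)×3.07 = 93.39 ft²
P = b + 2y√(1+z²) = 23.36 + 2×3.07×√(1+2.3²) = 38.76 ft
R = A/P = 93.39/38.76 = 2.410 ft
S = (Q·n / (1.486·A·R^(2/3)))² = (172×0.032 / (1.486×93.39×1.797))² = 0.0004869

0.000487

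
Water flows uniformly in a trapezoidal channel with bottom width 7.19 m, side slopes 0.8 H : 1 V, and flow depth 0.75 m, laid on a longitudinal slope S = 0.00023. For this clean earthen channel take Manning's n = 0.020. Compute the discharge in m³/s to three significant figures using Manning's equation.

A = (b + z·y)·y = (7.19 + 0.8×0.75)×0.75 = 5.843 m²
P = b + 2y√(1+z²) = 7.19 + 2×0.75×√(1+0.8²) = 9.111 m
R = A/P = 5.843/9.111 = 0.6413 m
Q = (1/n)·A·R^(2/3)·S^(1/2) = (1/0.020) × 5.843 × 0.6413^(2/3) × 0.00023^(1/2) = 3.295 m³/s

3.29 m³/s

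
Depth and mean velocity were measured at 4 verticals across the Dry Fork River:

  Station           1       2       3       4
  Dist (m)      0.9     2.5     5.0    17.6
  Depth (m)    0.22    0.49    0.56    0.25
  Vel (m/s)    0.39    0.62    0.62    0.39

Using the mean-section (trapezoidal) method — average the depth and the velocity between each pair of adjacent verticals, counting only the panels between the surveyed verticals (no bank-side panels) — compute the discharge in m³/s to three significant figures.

Panel 1-2: Δb = 1.6 m, d̄ = (0.22+0.49)/2 = 0.355, v̄ = (0.39+0.62)/2 = 0.505 → q = 1.6×0.355×0.505 = 0.2868 m³/s
Panel 2-3: Δb = 2.5 m, d̄ = (0.49+0.56)/2 = 0.525, v̄ = (0.62+0.62)/2 = 0.62 → q = 2.5×0.525×0.62 = 0.8138 m³/s
Panel 3-4: Δb = 12.6 m, d̄ = (0.56+0.25)/2 = 0.405, v̄ = (0.62+0.39)/2 = 0.505 → q = 12.6×0.405×0.505 = 2.577 m³/s
Q = Σ q = 3.678 m³/s

3.68 m³/s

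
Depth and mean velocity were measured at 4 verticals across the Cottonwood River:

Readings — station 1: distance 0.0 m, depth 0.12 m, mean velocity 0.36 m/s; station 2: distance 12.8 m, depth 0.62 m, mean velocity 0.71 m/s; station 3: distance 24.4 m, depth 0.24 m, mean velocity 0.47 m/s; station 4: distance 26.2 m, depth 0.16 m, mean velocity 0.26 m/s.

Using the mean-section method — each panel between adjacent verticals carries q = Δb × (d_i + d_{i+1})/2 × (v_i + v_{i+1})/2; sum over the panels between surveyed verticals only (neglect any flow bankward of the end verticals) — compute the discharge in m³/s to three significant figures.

Panel 1-2: Δb = 12.8 m, d̄ = (0.12+0.62)/2 = 0.37, v̄ = (0.36+0.71)/2 = 0.535 → q = 12.8×0.37×0.535 = 2.534 m³/s
Panel 2-3: Δb = 11.6 m, d̄ = (0.62+0.24)/2 = 0.43, v̄ = (0.71+0.47)/2 = 0.59 → q = 11.6×0.43×0.59 = 2.943 m³/s
Panel 3-4: Δb = 1.8 m, d̄ = (0.24+0.16)/2 = 0.2, v̄ = (0.47+0.26)/2 = 0.365 → q = 1.8×0.2×0.365 = 0.1314 m³/s
Q = Σ q = 5.608 m³/s

5.61 m³/s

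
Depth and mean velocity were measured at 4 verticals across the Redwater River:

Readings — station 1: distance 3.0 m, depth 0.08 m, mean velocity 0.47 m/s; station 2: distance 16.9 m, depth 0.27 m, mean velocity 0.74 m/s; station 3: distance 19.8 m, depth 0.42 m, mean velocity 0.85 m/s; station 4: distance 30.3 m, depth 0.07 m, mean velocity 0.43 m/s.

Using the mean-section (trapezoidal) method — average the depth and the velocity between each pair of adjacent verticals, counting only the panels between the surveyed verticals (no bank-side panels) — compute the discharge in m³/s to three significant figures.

Panel 1-2: Δb = 13.9 m, d̄ = (0.08+0.27)/2 = 0.175, v̄ = (0.47+0.74)/2 = 0.605 → q = 13.9×0.175×0.605 = 1.472 m³/s
Panel 2-3: Δb = 2.9 m, d̄ = (0.27+0.42)/2 = 0.345, v̄ = (0.74+0.85)/2 = 0.795 → q = 2.9×0.345×0.795 = 0.7954 m³/s
Panel 3-4: Δb = 10.5 m, d̄ = (0.42+0.07)/2 = 0.245, v̄ = (0.85+0.43)/2 = 0.64 → q = 10.5×0.245×0.64 = 1.646 m³/s
Q = Σ q = 3.913 m³/s

3.91 m³/s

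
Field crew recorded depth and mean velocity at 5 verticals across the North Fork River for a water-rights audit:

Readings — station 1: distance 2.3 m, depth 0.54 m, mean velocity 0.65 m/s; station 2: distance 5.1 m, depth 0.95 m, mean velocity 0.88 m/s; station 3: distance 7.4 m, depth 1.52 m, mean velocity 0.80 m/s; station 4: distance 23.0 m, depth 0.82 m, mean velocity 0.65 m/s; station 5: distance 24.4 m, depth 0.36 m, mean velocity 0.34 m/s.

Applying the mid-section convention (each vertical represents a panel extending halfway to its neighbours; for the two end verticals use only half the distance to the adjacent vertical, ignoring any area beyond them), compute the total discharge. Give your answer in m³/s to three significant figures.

w_1 = (5.1 − 2.3)/2 = 1.4 m; q_1 = 0.65 × 0.54 × 1.4 = 0.4914 m³/s
w_2 = (7.4 − 2.3)/2 = 2.55 m; q_2 = 0.88 × 0.95 × 2.55 = 2.132 m³/s
w_3 = (23.0 − 5.1)/2 = 8.95 m; q_3 = 0.80 × 1.52 × 8.95 = 10.88 m³/s
w_4 = (24.4 − 7.4)/2 = 8.5 m; q_4 = 0.65 × 0.82 × 8.5 = 4.531 m³/s
w_5 = (24.4 − 23.0)/2 = 0.7 m; q_5 = 0.34 × 0.36 × 0.7 = 0.08568 m³/s
Q = Σ qᵢ = 18.12 m³/s

18.1 m³/s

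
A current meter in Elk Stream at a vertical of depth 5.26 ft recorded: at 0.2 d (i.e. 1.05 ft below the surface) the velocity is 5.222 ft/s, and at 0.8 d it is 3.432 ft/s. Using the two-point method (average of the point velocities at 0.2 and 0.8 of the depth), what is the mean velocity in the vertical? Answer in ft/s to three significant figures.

4.33 ft/s

v̄ = (5.222 + 3.432) / 2 = 4.327 ft/s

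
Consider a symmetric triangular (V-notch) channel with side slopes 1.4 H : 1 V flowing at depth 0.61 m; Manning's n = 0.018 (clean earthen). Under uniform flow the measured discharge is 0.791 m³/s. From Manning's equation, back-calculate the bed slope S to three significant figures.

0.00479

A = z·y² = 1.4×0.61² = 0.5209 m²
P = 2y√(1+z²) = 2×0.61×√(1+1.4²) = 2.099 m
R = A/P = 0.5209/2.099 = 0.2482 m
S = (Q·n / (1·A·R^(2/3)))² = (0.791×0.018 / (1×0.5209×0.3949))² = 0.004789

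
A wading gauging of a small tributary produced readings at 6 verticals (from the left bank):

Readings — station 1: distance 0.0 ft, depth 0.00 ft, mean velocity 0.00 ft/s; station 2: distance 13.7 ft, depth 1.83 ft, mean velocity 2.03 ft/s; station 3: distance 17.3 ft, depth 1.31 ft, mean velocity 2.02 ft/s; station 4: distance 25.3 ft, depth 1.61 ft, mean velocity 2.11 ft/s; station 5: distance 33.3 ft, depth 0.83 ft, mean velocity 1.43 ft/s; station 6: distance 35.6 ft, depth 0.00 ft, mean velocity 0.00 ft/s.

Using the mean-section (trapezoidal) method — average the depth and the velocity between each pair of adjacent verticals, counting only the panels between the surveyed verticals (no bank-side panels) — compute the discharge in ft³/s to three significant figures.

Panel 1-2: Δb = 13.7 ft, d̄ = (0.00+1.83)/2 = 0.915, v̄ = (0.00+2.03)/2 = 1.015 → q = 13.7×0.915×1.015 = 12.72 ft³/s
Panel 2-3: Δb = 3.6 ft, d̄ = (1.83+1.31)/2 = 1.57, v̄ = (2.03+2.02)/2 = 2.025 → q = 3.6×1.57×2.025 = 11.45 ft³/s
Panel 3-4: Δb = 8 ft, d̄ = (1.31+1.61)/2 = 1.46, v̄ = (2.02+2.11)/2 = 2.065 → q = 8×1.46×2.065 = 24.12 ft³/s
Panel 4-5: Δb = 8 ft, d̄ = (1.61+0.83)/2 = 1.22, v̄ = (2.11+1.43)/2 = 1.77 → q = 8×1.22×1.77 = 17.28 ft³/s
Panel 5-6: Δb = 2.3 ft, d̄ = (0.83+0.00)/2 = 0.415, v̄ = (1.43+0.00)/2 = 0.715 → q = 2.3×0.415×0.715 = 0.6825 ft³/s
Q = Σ q = 66.25 ft³/s

66.2 ft³/s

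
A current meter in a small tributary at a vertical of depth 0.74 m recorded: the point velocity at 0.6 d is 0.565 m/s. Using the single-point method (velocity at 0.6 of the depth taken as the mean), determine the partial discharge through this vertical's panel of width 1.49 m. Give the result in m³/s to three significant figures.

v̄ = v₀.₆ = 0.565 m/s
q = v̄ × d × w = 0.5650 × 0.74 × 1.49 = 0.6230 m³/s

0.623 m³/s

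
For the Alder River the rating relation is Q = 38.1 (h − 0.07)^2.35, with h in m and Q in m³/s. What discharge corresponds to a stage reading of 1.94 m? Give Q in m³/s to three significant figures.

166 m³/s

Q = 38.1 × (1.94 − 0.07)^2.35 = 38.1 × 1.87^2.35 = 165.9 m³/s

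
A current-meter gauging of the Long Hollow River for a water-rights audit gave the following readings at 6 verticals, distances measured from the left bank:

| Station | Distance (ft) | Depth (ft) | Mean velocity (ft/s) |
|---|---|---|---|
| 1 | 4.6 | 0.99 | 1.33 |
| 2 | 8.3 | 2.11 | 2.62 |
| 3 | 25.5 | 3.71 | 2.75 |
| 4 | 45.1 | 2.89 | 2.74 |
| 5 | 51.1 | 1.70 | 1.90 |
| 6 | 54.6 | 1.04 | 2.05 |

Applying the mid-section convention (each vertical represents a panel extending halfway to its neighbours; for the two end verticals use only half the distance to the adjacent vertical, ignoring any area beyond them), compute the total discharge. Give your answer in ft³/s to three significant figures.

368 ft³/s

w_1 = (8.3 − 4.6)/2 = 1.85 ft; q_1 = 1.33 × 0.99 × 1.85 = 2.436 ft³/s
w_2 = (25.5 − 4.6)/2 = 10.45 ft; q_2 = 2.62 × 2.11 × 10.45 = 57.77 ft³/s
w_3 = (45.1 − 8.3)/2 = 18.4 ft; q_3 = 2.75 × 3.71 × 18.4 = 187.7 ft³/s
w_4 = (51.1 − 25.5)/2 = 12.8 ft; q_4 = 2.74 × 2.89 × 12.8 = 101.4 ft³/s
w_5 = (54.6 − 45.1)/2 = 4.75 ft; q_5 = 1.90 × 1.70 × 4.75 = 15.34 ft³/s
w_6 = (54.6 − 51.1)/2 = 1.75 ft; q_6 = 2.05 × 1.04 × 1.75 = 3.731 ft³/s
Q = Σ qᵢ = 368.4 ft³/s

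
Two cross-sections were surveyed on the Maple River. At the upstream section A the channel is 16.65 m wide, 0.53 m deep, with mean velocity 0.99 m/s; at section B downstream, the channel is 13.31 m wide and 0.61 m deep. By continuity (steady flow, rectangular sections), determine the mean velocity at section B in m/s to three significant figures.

1.08 m/s

Q = A₁V₁ = (16.65×0.53) × 0.99 = 8.736 m³/s
A₂ = 13.31 × 0.61 = 8.119 m²
V₂ = Q/A₂ = 8.736/8.119 = 1.076 m/s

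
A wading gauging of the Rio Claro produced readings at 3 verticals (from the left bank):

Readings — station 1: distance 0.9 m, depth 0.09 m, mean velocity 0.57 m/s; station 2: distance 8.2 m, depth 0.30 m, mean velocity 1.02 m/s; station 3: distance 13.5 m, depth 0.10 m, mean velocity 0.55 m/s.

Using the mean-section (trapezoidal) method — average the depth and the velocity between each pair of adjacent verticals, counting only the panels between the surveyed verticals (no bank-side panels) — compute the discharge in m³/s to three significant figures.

Panel 1-2: Δb = 7.3 m, d̄ = (0.09+0.30)/2 = 0.195, v̄ = (0.57+1.02)/2 = 0.795 → q = 7.3×0.195×0.795 = 1.132 m³/s
Panel 2-3: Δb = 5.3 m, d̄ = (0.30+0.10)/2 = 0.2, v̄ = (1.02+0.55)/2 = 0.785 → q = 5.3×0.2×0.785 = 0.8321 m³/s
Q = Σ q = 1.964 m³/s

1.96 m³/s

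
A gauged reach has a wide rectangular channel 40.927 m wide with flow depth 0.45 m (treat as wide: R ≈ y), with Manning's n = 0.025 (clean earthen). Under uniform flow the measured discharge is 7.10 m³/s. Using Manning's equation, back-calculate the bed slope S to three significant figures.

A = b·y = 40.927 × 0.45 = 18.42 m²
Wide channel: R ≈ y = 0.45 m
S = (Q·n / (1·A·R^(2/3)))² = (7.10×0.025 / (1×18.42×0.5872))² = 0.0002694

0.000269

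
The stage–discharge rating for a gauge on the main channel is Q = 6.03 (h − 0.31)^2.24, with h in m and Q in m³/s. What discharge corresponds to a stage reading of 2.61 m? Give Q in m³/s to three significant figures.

39.0 m³/s

Q = 6.03 × (2.61 − 0.31)^2.24 = 6.03 × 2.3^2.24 = 38.96 m³/s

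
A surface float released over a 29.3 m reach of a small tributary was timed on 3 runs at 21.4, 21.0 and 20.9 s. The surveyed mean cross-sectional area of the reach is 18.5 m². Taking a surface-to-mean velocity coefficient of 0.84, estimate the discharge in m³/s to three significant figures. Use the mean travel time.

t̄ = (21.4 + 21.0 + 20.9) / 3 = 21.1 s
v_surface = L / t̄ = 29.3 / 21.1 = 1.389 m/s
v_mean = 0.84 × 1.389 = 1.166 m/s
Q = A × v_mean = 18.5 × 1.166 = 21.58 m³/s

21.6 m³/s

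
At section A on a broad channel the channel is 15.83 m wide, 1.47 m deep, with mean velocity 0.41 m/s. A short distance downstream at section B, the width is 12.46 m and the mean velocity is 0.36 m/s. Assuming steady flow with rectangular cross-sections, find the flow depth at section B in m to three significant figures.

Q = A₁V₁ = (15.83×1.47) × 0.41 = 9.541 m³/s
d₂ = Q/(b₂ V₂) = 9.541/(12.46×0.36) = 2.127 m

2.13 m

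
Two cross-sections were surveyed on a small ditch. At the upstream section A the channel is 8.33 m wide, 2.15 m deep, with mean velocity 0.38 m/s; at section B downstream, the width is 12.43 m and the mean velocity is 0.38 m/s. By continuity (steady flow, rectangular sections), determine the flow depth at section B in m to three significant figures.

1.44 m

Q = A₁V₁ = (8.33×2.15) × 0.38 = 6.806 m³/s
d₂ = Q/(b₂ V₂) = 6.806/(12.43×0.38) = 1.441 m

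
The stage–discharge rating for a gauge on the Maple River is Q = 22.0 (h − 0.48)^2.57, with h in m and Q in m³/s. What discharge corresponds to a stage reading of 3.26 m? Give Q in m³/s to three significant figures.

Q = 22.0 × (3.26 − 0.48)^2.57 = 22.0 × 2.78^2.57 = 304.5 m³/s

305 m³/s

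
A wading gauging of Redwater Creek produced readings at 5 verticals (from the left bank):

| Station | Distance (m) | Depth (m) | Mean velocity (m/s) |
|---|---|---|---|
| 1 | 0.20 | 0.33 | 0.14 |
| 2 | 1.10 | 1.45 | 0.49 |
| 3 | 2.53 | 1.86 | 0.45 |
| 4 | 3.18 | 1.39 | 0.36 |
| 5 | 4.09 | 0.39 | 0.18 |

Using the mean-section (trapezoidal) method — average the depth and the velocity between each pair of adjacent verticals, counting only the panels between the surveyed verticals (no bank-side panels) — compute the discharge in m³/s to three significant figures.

2.01 m³/s

Panel 1-2: Δb = 0.9 m, d̄ = (0.33+1.45)/2 = 0.89, v̄ = (0.14+0.49)/2 = 0.315 → q = 0.9×0.89×0.315 = 0.2523 m³/s
Panel 2-3: Δb = 1.43 m, d̄ = (1.45+1.86)/2 = 1.655, v̄ = (0.49+0.45)/2 = 0.47 → q = 1.43×1.655×0.47 = 1.112 m³/s
Panel 3-4: Δb = 0.65 m, d̄ = (1.86+1.39)/2 = 1.625, v̄ = (0.45+0.36)/2 = 0.405 → q = 0.65×1.625×0.405 = 0.4278 m³/s
Panel 4-5: Δb = 0.91 m, d̄ = (1.39+0.39)/2 = 0.89, v̄ = (0.36+0.18)/2 = 0.27 → q = 0.91×0.89×0.27 = 0.2187 m³/s
Q = Σ q = 2.011 m³/s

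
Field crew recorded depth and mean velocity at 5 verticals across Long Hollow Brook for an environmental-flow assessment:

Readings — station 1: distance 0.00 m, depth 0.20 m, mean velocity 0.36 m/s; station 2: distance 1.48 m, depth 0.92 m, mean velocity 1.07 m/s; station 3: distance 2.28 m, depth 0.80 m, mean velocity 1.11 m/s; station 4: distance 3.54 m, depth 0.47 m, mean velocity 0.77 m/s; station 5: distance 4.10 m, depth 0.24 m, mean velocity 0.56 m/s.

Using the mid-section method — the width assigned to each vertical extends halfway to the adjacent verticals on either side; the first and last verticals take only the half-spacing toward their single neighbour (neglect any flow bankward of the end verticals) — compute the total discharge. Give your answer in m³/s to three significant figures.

2.46 m³/s

w_1 = (1.48 − 0.00)/2 = 0.74 m; q_1 = 0.36 × 0.20 × 0.74 = 0.05328 m³/s
w_2 = (2.28 − 0.00)/2 = 1.14 m; q_2 = 1.07 × 0.92 × 1.14 = 1.122 m³/s
w_3 = (3.54 − 1.48)/2 = 1.03 m; q_3 = 1.11 × 0.80 × 1.03 = 0.9146 m³/s
w_4 = (4.10 − 2.28)/2 = 0.91 m; q_4 = 0.77 × 0.47 × 0.91 = 0.3293 m³/s
w_5 = (4.10 − 3.54)/2 = 0.28 m; q_5 = 0.56 × 0.24 × 0.28 = 0.03763 m³/s
Q = Σ qᵢ = 2.457 m³/s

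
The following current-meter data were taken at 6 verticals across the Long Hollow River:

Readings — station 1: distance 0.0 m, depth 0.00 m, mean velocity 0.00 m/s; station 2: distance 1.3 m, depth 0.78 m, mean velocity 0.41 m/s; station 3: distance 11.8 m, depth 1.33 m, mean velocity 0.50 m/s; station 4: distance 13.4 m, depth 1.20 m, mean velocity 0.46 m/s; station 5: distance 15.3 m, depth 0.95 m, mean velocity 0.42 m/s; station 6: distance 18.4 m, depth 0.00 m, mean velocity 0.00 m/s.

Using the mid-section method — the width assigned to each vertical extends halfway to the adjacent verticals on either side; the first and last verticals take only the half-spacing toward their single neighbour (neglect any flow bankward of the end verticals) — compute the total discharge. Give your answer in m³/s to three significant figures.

7.87 m³/s

w_2 = (11.8 − 0.0)/2 = 5.9 m; q_2 = 0.41 × 0.78 × 5.9 = 1.887 m³/s
w_3 = (13.4 − 1.3)/2 = 6.05 m; q_3 = 0.50 × 1.33 × 6.05 = 4.023 m³/s
w_4 = (15.3 − 11.8)/2 = 1.75 m; q_4 = 0.46 × 1.20 × 1.75 = 0.9660 m³/s
w_5 = (18.4 − 13.4)/2 = 2.5 m; q_5 = 0.42 × 0.95 × 2.5 = 0.9975 m³/s
Stations 1, 6 contribute zero (depth or velocity is 0).
Q = Σ qᵢ = 7.874 m³/s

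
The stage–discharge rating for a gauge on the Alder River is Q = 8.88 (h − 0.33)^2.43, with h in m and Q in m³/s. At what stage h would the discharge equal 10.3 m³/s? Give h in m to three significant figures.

1.39 m

h − h₀ = (Q/C)^(1/b) = (10.3/8.88)^(1/2.43) = 1.063 m
h = 0.33 + 1.063 = 1.393 m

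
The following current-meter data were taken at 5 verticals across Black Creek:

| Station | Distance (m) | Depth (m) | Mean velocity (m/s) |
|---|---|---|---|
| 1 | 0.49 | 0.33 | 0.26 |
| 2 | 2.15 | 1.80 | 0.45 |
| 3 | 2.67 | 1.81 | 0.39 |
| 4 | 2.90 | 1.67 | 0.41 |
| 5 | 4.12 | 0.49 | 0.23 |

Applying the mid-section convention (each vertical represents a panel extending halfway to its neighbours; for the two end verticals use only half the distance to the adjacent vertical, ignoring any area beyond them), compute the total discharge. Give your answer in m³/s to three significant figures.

w_1 = (2.15 − 0.49)/2 = 0.83 m; q_1 = 0.26 × 0.33 × 0.83 = 0.07121 m³/s
w_2 = (2.67 − 0.49)/2 = 1.09 m; q_2 = 0.45 × 1.80 × 1.09 = 0.8829 m³/s
w_3 = (2.90 − 2.15)/2 = 0.375 m; q_3 = 0.39 × 1.81 × 0.375 = 0.2647 m³/s
w_4 = (4.12 − 2.67)/2 = 0.725 m; q_4 = 0.41 × 1.67 × 0.725 = 0.4964 m³/s
w_5 = (4.12 − 2.90)/2 = 0.61 m; q_5 = 0.23 × 0.49 × 0.61 = 0.06875 m³/s
Q = Σ qᵢ = 1.784 m³/s

1.78 m³/s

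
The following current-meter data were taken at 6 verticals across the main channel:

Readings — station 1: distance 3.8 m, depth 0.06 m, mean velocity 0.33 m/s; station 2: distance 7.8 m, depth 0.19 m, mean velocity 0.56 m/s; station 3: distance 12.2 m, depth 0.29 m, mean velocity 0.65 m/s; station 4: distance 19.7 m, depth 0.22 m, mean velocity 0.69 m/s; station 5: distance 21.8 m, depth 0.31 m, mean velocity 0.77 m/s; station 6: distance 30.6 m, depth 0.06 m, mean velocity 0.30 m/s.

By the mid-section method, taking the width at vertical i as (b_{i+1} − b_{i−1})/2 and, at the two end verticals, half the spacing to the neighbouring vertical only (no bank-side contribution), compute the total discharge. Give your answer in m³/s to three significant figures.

w_1 = (7.8 − 3.8)/2 = 2 m; q_1 = 0.33 × 0.06 × 2 = 0.03960 m³/s
w_2 = (12.2 − 3.8)/2 = 4.2 m; q_2 = 0.56 × 0.19 × 4.2 = 0.4469 m³/s
w_3 = (19.7 − 7.8)/2 = 5.95 m; q_3 = 0.65 × 0.29 × 5.95 = 1.122 m³/s
w_4 = (21.8 − 12.2)/2 = 4.8 m; q_4 = 0.69 × 0.22 × 4.8 = 0.7286 m³/s
w_5 = (30.6 − 19.7)/2 = 5.45 m; q_5 = 0.77 × 0.31 × 5.45 = 1.301 m³/s
w_6 = (30.6 − 21.8)/2 = 4.4 m; q_6 = 0.30 × 0.06 × 4.4 = 0.07920 m³/s
Q = Σ qᵢ = 3.717 m³/s

3.72 m³/s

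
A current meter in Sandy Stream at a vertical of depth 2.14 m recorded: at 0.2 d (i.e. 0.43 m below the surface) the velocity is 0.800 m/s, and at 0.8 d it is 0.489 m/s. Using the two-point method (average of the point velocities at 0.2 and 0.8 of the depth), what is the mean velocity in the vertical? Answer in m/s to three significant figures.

0.645 m/s

v̄ = (0.800 + 0.489) / 2 = 0.6445 m/s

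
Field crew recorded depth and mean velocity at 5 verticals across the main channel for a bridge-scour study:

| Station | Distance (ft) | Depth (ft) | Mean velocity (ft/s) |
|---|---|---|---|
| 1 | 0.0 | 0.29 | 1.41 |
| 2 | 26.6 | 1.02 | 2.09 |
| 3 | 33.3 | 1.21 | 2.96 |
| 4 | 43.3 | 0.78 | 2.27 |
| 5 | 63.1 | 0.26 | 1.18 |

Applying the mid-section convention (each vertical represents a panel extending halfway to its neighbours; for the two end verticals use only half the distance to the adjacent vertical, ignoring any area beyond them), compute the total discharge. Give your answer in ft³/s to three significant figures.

100 ft³/s

w_1 = (26.6 − 0.0)/2 = 13.3 ft; q_1 = 1.41 × 0.29 × 13.3 = 5.438 ft³/s
w_2 = (33.3 − 0.0)/2 = 16.65 ft; q_2 = 2.09 × 1.02 × 16.65 = 35.49 ft³/s
w_3 = (43.3 − 26.6)/2 = 8.35 ft; q_3 = 2.96 × 1.21 × 8.35 = 29.91 ft³/s
w_4 = (63.1 − 33.3)/2 = 14.9 ft; q_4 = 2.27 × 0.78 × 14.9 = 26.38 ft³/s
w_5 = (63.1 − 43.3)/2 = 9.9 ft; q_5 = 1.18 × 0.26 × 9.9 = 3.037 ft³/s
Q = Σ qᵢ = 100.3 ft³/s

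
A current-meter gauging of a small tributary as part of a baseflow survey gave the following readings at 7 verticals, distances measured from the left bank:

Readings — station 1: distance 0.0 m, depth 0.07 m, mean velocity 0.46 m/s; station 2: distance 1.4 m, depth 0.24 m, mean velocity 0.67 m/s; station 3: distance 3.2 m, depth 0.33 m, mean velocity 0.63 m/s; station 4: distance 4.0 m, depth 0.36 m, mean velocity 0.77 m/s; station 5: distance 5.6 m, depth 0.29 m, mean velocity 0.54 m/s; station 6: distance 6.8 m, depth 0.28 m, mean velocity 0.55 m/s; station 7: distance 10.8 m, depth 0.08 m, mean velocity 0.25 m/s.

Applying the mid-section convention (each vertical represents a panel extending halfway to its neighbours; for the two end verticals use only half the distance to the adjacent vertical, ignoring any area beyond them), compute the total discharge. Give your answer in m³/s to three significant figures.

w_1 = (1.4 − 0.0)/2 = 0.7 m; q_1 = 0.46 × 0.07 × 0.7 = 0.02254 m³/s
w_2 = (3.2 − 0.0)/2 = 1.6 m; q_2 = 0.67 × 0.24 × 1.6 = 0.2573 m³/s
w_3 = (4.0 − 1.4)/2 = 1.3 m; q_3 = 0.63 × 0.33 × 1.3 = 0.2703 m³/s
w_4 = (5.6 − 3.2)/2 = 1.2 m; q_4 = 0.77 × 0.36 × 1.2 = 0.3326 m³/s
w_5 = (6.8 − 4.0)/2 = 1.4 m; q_5 = 0.54 × 0.29 × 1.4 = 0.2192 m³/s
w_6 = (10.8 − 5.6)/2 = 2.6 m; q_6 = 0.55 × 0.28 × 2.6 = 0.4004 m³/s
w_7 = (10.8 − 6.8)/2 = 2 m; q_7 = 0.25 × 0.08 × 2 = 0.04000 m³/s
Q = Σ qᵢ = 1.542 m³/s

1.54 m³/s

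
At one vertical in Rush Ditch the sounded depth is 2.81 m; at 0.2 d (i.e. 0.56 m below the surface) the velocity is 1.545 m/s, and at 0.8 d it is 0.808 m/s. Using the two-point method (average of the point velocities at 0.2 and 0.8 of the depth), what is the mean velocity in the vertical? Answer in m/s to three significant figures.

v̄ = (1.545 + 0.808) / 2 = 1.177 m/s

1.18 m/s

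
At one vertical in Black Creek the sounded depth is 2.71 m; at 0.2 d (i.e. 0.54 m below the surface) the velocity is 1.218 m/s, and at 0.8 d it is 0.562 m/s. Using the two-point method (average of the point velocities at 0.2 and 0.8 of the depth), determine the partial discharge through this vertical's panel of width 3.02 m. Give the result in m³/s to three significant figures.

7.28 m³/s

v̄ = (1.218 + 0.562) / 2 = 0.8900 m/s
q = v̄ × d × w = 0.8900 × 2.71 × 3.02 = 7.284 m³/s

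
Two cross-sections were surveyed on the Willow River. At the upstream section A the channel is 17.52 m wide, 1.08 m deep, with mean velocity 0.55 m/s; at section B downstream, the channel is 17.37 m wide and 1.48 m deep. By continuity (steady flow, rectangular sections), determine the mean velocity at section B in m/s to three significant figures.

0.405 m/s

Q = A₁V₁ = (17.52×1.08) × 0.55 = 10.41 m³/s
A₂ = 17.37 × 1.48 = 25.71 m²
V₂ = Q/A₂ = 10.41/25.71 = 0.4048 m/s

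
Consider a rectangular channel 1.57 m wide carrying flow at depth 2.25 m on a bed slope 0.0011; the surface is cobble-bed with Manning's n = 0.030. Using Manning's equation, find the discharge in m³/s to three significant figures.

A = b·y = 1.57 × 2.25 = 3.533 m²
P = b + 2y = 1.57 + 2×2.25 = 6.070 m
R = A/P = 3.533/6.070 = 0.5820 m
Q = (1/n)·A·R^(2/3)·S^(1/2) = (1/0.030) × 3.533 × 0.5820^(2/3) × 0.0011^(1/2) = 2.722 m³/s

2.72 m³/s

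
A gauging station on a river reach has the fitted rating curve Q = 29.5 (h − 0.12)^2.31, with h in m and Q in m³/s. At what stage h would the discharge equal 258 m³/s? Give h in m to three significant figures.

2.68 m

h − h₀ = (Q/C)^(1/b) = (258/29.5)^(1/2.31) = 2.557 m
h = 0.12 + 2.557 = 2.677 m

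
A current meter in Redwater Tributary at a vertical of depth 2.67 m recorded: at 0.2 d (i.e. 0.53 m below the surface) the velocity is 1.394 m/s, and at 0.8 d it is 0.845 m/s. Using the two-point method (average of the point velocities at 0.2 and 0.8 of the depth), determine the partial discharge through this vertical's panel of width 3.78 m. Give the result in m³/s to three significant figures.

v̄ = (1.394 + 0.845) / 2 = 1.120 m/s
q = v̄ × d × w = 1.120 × 2.67 × 3.78 = 11.30 m³/s

11.3 m³/s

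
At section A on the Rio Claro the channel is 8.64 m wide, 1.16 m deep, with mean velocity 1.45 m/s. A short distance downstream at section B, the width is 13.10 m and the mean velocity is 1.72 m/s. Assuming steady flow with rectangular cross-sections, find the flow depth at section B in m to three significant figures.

0.645 m

Q = A₁V₁ = (8.64×1.16) × 1.45 = 14.53 m³/s
d₂ = Q/(b₂ V₂) = 14.53/(13.10×1.72) = 0.6450 m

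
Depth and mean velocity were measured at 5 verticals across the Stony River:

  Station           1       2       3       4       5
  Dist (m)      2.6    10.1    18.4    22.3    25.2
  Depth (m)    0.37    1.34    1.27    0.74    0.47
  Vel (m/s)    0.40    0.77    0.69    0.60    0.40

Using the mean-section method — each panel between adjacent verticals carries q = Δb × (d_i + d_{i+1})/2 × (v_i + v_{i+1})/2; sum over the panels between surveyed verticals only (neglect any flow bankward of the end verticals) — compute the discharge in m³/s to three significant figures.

15.1 m³/s

Panel 1-2: Δb = 7.5 m, d̄ = (0.37+1.34)/2 = 0.855, v̄ = (0.40+0.77)/2 = 0.585 → q = 7.5×0.855×0.585 = 3.751 m³/s
Panel 2-3: Δb = 8.3 m, d̄ = (1.34+1.27)/2 = 1.305, v̄ = (0.77+0.69)/2 = 0.73 → q = 8.3×1.305×0.73 = 7.907 m³/s
Panel 3-4: Δb = 3.9 m, d̄ = (1.27+0.74)/2 = 1.005, v̄ = (0.69+0.60)/2 = 0.645 → q = 3.9×1.005×0.645 = 2.528 m³/s
Panel 4-5: Δb = 2.9 m, d̄ = (0.74+0.47)/2 = 0.605, v̄ = (0.60+0.40)/2 = 0.5 → q = 2.9×0.605×0.5 = 0.8773 m³/s
Q = Σ q = 15.06 m³/s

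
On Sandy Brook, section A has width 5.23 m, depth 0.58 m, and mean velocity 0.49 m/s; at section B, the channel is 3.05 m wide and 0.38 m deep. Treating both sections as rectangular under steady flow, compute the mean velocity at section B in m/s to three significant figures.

1.28 m/s

Q = A₁V₁ = (5.23×0.58) × 0.49 = 1.486 m³/s
A₂ = 3.05 × 0.38 = 1.159 m²
V₂ = Q/A₂ = 1.486/1.159 = 1.282 m/s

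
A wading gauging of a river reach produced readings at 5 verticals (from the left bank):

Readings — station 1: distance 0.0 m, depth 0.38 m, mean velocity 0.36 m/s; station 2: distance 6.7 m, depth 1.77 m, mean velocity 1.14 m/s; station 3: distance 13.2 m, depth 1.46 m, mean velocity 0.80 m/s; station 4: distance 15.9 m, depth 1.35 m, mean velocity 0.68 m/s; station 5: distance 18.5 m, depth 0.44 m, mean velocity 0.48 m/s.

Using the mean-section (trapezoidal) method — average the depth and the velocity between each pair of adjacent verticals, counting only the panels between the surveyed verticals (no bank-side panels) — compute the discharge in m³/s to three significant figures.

19.7 m³/s

Panel 1-2: Δb = 6.7 m, d̄ = (0.38+1.77)/2 = 1.075, v̄ = (0.36+1.14)/2 = 0.75 → q = 6.7×1.075×0.75 = 5.402 m³/s
Panel 2-3: Δb = 6.5 m, d̄ = (1.77+1.46)/2 = 1.615, v̄ = (1.14+0.80)/2 = 0.97 → q = 6.5×1.615×0.97 = 10.18 m³/s
Panel 3-4: Δb = 2.7 m, d̄ = (1.46+1.35)/2 = 1.405, v̄ = (0.80+0.68)/2 = 0.74 → q = 2.7×1.405×0.74 = 2.807 m³/s
Panel 4-5: Δb = 2.6 m, d̄ = (1.35+0.44)/2 = 0.895, v̄ = (0.68+0.48)/2 = 0.58 → q = 2.6×0.895×0.58 = 1.350 m³/s
Q = Σ q = 19.74 m³/s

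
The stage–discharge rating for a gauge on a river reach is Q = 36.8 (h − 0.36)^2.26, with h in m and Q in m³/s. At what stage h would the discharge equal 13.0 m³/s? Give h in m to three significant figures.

0.991 m

h − h₀ = (Q/C)^(1/b) = (13.0/36.8)^(1/2.26) = 0.6310 m
h = 0.36 + 0.6310 = 0.9910 m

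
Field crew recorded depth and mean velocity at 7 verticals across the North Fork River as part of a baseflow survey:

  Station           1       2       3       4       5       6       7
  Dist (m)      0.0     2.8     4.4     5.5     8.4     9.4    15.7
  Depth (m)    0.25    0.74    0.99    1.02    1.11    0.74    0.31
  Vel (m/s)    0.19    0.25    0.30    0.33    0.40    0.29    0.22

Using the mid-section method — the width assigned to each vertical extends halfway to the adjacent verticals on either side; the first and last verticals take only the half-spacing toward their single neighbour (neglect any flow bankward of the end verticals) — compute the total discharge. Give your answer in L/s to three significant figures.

3410 L/s

w_1 = (2.8 − 0.0)/2 = 1.4 m; q_1 = 0.19 × 0.25 × 1.4 = 0.06650 m³/s
w_2 = (4.4 − 0.0)/2 = 2.2 m; q_2 = 0.25 × 0.74 × 2.2 = 0.4070 m³/s
w_3 = (5.5 − 2.8)/2 = 1.35 m; q_3 = 0.30 × 0.99 × 1.35 = 0.4010 m³/s
w_4 = (8.4 − 4.4)/2 = 2 m; q_4 = 0.33 × 1.02 × 2 = 0.6732 m³/s
w_5 = (9.4 − 5.5)/2 = 1.95 m; q_5 = 0.40 × 1.11 × 1.95 = 0.8658 m³/s
w_6 = (15.7 − 8.4)/2 = 3.65 m; q_6 = 0.29 × 0.74 × 3.65 = 0.7833 m³/s
w_7 = (15.7 − 9.4)/2 = 3.15 m; q_7 = 0.22 × 0.31 × 3.15 = 0.2148 m³/s
Q = Σ qᵢ = 3.412 m³/s
= 3.412 × 1000 = 3412 L/s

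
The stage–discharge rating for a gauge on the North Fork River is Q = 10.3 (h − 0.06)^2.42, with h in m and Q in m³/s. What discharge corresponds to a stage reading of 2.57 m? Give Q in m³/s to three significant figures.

Q = 10.3 × (2.57 − 0.06)^2.42 = 10.3 × 2.51^2.42 = 95.51 m³/s

95.5 m³/s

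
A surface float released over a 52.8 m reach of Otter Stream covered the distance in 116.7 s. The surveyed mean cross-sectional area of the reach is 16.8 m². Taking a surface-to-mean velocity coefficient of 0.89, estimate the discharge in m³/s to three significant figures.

6.76 m³/s

v_surface = L / t̄ = 52.8 / 116.7 = 0.4524 m/s
v_mean = 0.89 × 0.4524 = 0.4027 m/s
Q = A × v_mean = 16.8 × 0.4027 = 6.765 m³/s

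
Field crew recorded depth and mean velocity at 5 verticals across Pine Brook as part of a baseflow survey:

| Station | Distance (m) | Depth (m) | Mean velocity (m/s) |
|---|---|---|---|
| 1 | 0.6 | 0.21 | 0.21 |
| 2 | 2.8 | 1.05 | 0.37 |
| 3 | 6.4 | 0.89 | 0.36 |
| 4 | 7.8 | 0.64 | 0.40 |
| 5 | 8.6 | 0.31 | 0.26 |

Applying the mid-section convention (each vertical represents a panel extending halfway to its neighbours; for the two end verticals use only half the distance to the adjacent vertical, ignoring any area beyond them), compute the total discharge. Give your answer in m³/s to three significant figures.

2.29 m³/s

w_1 = (2.8 − 0.6)/2 = 1.1 m; q_1 = 0.21 × 0.21 × 1.1 = 0.04851 m³/s
w_2 = (6.4 − 0.6)/2 = 2.9 m; q_2 = 0.37 × 1.05 × 2.9 = 1.127 m³/s
w_3 = (7.8 − 2.8)/2 = 2.5 m; q_3 = 0.36 × 0.89 × 2.5 = 0.8010 m³/s
w_4 = (8.6 − 6.4)/2 = 1.1 m; q_4 = 0.40 × 0.64 × 1.1 = 0.2816 m³/s
w_5 = (8.6 − 7.8)/2 = 0.4 m; q_5 = 0.26 × 0.31 × 0.4 = 0.03224 m³/s
Q = Σ qᵢ = 2.290 m³/s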